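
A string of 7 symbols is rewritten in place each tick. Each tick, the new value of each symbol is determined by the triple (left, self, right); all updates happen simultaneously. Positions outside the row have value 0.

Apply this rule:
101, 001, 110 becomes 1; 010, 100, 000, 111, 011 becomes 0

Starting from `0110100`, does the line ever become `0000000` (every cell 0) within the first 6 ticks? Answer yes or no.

yes

tick 1: 1011000
tick 2: 0101000
tick 3: 1010000
tick 4: 0100000
tick 5: 1000000
tick 6: 0000000
all cells are 0 at tick 6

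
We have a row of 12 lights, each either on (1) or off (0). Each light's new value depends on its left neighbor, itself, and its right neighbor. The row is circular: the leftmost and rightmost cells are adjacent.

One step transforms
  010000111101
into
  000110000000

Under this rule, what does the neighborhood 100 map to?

0

At position 2 the neighborhood is 100; the next row has 0 there.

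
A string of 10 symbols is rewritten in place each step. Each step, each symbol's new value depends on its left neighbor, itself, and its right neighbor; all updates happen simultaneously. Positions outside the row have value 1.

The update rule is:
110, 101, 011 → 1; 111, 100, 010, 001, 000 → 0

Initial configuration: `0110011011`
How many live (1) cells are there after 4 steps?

1110011110
0010010011
0000000010
0000000001
count of 1: 1

1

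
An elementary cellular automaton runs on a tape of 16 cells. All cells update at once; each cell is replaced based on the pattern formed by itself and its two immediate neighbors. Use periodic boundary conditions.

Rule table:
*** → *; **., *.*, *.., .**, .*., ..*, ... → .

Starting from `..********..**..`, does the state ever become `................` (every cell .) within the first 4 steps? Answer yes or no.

yes

...******.......
....****........
.....**.........
................
all cells are . at step 4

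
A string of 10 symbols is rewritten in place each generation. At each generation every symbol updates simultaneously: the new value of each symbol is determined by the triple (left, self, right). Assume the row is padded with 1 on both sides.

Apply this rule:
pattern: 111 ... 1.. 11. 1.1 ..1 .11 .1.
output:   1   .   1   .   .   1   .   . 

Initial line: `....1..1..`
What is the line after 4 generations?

1.1.1..1..

generation 1: 1..1.11.11
generation 2: .11......1
generation 3: ...1....1.
generation 4: 1.1.1..1..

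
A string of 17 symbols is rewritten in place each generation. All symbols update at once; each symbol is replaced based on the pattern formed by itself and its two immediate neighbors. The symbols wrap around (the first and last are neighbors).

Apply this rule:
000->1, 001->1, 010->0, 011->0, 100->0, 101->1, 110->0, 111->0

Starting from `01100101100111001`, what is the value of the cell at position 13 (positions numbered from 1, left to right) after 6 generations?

0

10001010001000010
00110100110011101
01001001000100010
10010010011001100
00100100100010001
01001001001100110
position 13 holds 0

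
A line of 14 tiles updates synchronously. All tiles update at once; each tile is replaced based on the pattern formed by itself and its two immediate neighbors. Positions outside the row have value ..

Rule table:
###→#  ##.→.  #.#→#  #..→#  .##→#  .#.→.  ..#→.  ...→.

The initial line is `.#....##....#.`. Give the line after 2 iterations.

...#...#.#....

..#...#.#....#
...#...#.#....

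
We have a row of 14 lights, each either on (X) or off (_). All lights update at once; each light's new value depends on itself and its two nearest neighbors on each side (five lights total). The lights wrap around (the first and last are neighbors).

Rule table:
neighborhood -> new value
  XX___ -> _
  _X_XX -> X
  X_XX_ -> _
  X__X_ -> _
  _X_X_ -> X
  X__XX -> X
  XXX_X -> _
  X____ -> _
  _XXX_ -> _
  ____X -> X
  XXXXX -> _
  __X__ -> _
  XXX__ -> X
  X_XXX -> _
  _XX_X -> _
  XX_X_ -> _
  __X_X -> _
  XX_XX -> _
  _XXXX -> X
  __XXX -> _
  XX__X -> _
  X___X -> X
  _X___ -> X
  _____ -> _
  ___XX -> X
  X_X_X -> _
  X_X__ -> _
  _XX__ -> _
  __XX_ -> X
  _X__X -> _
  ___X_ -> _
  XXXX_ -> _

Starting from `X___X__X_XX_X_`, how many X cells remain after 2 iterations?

4

_XX_____X____X
X_____X__X_X__
count of X: 4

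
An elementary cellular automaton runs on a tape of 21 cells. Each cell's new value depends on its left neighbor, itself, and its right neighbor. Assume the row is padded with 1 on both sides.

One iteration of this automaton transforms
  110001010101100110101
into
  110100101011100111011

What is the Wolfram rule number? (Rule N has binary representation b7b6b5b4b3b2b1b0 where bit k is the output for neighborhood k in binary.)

233

position 0: 111 → 1  (bit 7 = 1)
position 1: 110 → 1  (bit 6 = 1)
position 6: 101 → 1  (bit 5 = 1)
position 2: 100 → 0  (bit 4 = 0)
position 11: 011 → 1  (bit 3 = 1)
position 5: 010 → 0  (bit 2 = 0)
position 4: 001 → 0  (bit 1 = 0)
position 3: 000 → 1  (bit 0 = 1)
bits b7..b0 = 11101001 = 233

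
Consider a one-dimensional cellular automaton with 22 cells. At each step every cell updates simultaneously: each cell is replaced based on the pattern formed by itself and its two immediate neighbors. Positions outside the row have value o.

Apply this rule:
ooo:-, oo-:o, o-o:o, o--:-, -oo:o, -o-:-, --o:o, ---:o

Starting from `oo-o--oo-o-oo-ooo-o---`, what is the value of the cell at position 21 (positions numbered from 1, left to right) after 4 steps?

-oo--oooo-ooooo-oo--oo
ooo-oo--ooo---oooo-oo-
--oooo-oo-o-ooo--ooooo
-oo--ooooo-oo-o-oo----
position 21 holds -

-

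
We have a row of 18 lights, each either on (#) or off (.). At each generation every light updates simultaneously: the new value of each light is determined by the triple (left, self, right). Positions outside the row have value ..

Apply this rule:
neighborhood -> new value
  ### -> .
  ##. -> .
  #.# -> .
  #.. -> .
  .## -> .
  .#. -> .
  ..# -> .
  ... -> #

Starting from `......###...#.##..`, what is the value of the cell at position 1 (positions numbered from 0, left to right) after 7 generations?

#

#####.....#......#
......###...####..
#####.....#......#  (repeats generation 1; period 2)
generation 7: #####.....#......#
position 1 holds #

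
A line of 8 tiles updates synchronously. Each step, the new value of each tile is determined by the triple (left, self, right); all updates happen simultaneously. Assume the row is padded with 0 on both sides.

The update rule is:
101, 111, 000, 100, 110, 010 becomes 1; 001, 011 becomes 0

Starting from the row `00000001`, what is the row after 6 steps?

11111101
01111111
00111111
10011111
11001111
01100111

01100111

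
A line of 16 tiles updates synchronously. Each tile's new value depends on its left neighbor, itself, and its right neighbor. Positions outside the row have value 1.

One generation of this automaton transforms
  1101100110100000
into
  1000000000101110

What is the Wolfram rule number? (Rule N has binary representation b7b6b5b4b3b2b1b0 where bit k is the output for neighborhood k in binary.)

position 0: 111 → 1  (bit 7 = 1)
position 1: 110 → 0  (bit 6 = 0)
position 2: 101 → 0  (bit 5 = 0)
position 5: 100 → 0  (bit 4 = 0)
position 3: 011 → 0  (bit 3 = 0)
position 10: 010 → 1  (bit 2 = 1)
position 6: 001 → 0  (bit 1 = 0)
position 12: 000 → 1  (bit 0 = 1)
bits b7..b0 = 10000101 = 133

133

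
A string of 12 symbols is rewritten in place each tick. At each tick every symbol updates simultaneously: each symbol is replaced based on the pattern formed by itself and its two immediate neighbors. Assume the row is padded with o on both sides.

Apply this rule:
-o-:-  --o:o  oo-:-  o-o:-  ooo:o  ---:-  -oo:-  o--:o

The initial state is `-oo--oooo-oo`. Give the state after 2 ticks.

o-o-----o-o-

---oo-oo---o
o-o-----o-o-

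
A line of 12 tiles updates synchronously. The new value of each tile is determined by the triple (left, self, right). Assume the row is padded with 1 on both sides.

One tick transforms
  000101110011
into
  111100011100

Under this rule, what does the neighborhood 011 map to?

0

At position 5 the neighborhood is 011; the next row has 0 there.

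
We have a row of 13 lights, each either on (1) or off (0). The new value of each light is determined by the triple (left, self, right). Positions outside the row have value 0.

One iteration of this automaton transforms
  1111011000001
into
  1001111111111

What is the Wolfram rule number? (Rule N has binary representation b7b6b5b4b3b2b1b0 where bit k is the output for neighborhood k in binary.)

127

position 1: 111 → 0  (bit 7 = 0)
position 3: 110 → 1  (bit 6 = 1)
position 4: 101 → 1  (bit 5 = 1)
position 7: 100 → 1  (bit 4 = 1)
position 0: 011 → 1  (bit 3 = 1)
position 12: 010 → 1  (bit 2 = 1)
position 11: 001 → 1  (bit 1 = 1)
position 8: 000 → 1  (bit 0 = 1)
bits b7..b0 = 01111111 = 127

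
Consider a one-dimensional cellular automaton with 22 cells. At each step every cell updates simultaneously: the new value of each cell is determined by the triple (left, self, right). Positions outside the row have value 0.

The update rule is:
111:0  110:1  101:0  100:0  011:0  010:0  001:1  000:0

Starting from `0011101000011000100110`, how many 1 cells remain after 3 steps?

4

step 1: 0100100000101001001010
step 2: 1001000001000010010000
step 3: 0010000010000100100000
count of 1: 4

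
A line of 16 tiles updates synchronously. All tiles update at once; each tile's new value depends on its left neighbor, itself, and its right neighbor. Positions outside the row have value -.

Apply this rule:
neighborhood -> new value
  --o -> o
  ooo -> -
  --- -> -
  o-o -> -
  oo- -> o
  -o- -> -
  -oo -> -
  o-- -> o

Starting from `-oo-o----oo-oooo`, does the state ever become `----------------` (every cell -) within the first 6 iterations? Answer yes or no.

o-o--o--o-o----o
---oo-oo---o--o-
--o-o--oo-o-oo-o
-o---oo-o----o--
o-o-o-o--o--o-o-
-------oo-oo---o
iteration 6 is -------oo-oo---o, still not uniform -

no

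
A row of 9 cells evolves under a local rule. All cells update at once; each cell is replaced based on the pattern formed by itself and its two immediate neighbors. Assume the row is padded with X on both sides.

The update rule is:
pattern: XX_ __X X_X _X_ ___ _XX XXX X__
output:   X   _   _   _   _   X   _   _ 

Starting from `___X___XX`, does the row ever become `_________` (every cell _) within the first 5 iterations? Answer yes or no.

iteration 1: _______X_
iteration 2: _________
all cells are _ at iteration 2

yes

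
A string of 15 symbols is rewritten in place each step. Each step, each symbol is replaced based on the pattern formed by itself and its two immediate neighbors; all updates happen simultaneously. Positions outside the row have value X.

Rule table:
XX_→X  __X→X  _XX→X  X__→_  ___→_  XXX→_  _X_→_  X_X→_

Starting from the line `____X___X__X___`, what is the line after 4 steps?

___X___X__X___X
__X___X__X___XX
_X___X__X___XX_
____X__X___XXX_

____X__X___XXX_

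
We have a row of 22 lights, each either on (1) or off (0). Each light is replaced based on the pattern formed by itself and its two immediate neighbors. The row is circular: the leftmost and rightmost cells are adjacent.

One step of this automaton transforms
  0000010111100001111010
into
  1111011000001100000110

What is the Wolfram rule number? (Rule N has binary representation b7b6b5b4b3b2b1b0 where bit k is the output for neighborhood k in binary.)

37

position 8: 111 → 0  (bit 7 = 0)
position 10: 110 → 0  (bit 6 = 0)
position 6: 101 → 1  (bit 5 = 1)
position 11: 100 → 0  (bit 4 = 0)
position 7: 011 → 0  (bit 3 = 0)
position 5: 010 → 1  (bit 2 = 1)
position 4: 001 → 0  (bit 1 = 0)
position 0: 000 → 1  (bit 0 = 1)
bits b7..b0 = 00100101 = 37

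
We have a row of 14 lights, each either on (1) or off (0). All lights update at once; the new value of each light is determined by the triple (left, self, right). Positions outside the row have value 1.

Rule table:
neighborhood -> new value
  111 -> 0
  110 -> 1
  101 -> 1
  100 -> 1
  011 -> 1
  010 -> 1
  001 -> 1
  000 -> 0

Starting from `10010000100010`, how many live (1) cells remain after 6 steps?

step 1: 11111001110111
step 2: 00001111011100
step 3: 10011001110111
step 4: 11111111011100
step 5: 00000001110111
step 6: 10000011011100
count of 1: 6

6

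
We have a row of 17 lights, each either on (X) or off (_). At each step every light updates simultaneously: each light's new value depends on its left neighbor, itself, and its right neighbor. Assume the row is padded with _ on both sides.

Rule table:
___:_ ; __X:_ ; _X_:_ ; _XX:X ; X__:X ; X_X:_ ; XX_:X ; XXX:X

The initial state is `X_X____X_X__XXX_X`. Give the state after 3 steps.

_____X______XXXXX

step 1: ___X______X_XXX__
step 2: ____X_______XXXX_
step 3: _____X______XXXXX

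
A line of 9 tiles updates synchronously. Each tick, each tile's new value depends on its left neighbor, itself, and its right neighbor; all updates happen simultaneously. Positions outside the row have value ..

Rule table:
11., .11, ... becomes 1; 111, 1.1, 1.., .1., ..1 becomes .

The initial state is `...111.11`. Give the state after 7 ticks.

tick 1: 11.1.1.11
tick 2: 11.....11
tick 3: 11.111.11
tick 4: 11.1.1.11  (repeats tick 1; period 3)
tick 7: 11.1.1.11

11.1.1.11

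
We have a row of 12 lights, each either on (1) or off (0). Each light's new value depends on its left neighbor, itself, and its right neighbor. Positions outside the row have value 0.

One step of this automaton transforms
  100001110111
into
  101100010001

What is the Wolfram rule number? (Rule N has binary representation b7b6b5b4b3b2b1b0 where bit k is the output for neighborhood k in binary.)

position 6: 111 → 0  (bit 7 = 0)
position 7: 110 → 1  (bit 6 = 1)
position 8: 101 → 0  (bit 5 = 0)
position 1: 100 → 0  (bit 4 = 0)
position 5: 011 → 0  (bit 3 = 0)
position 0: 010 → 1  (bit 2 = 1)
position 4: 001 → 0  (bit 1 = 0)
position 2: 000 → 1  (bit 0 = 1)
bits b7..b0 = 01000101 = 69

69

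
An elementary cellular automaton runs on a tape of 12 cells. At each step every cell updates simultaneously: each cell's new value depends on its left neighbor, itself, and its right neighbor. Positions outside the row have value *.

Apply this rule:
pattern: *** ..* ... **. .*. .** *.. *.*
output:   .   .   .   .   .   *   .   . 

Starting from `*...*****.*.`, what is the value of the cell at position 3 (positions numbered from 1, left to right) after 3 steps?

.

....*.......
............
............
position 3 holds .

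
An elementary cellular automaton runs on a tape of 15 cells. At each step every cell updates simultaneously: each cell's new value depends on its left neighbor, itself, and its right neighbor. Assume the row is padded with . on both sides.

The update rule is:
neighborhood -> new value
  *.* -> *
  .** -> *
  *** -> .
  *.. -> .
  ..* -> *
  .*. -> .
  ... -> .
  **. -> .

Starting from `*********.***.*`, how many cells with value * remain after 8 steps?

3

*........**..*.
........**..*..
.......**..*...
......**..*....
.....**..*.....
....**..*......
...**..*.......
..**..*........
count of *: 3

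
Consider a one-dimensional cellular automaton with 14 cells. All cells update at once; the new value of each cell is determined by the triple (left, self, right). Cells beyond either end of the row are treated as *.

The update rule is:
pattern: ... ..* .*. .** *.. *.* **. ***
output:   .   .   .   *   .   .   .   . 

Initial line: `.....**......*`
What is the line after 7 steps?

.............*

.....*.......*
.............*
.............*  (fixed point — unchanged through step 7)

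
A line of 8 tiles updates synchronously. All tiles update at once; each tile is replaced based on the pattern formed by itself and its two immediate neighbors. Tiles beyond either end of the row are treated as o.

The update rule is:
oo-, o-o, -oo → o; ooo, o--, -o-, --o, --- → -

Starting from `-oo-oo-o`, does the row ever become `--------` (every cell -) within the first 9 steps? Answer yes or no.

yes

oooooooo
--------
all cells are - at step 2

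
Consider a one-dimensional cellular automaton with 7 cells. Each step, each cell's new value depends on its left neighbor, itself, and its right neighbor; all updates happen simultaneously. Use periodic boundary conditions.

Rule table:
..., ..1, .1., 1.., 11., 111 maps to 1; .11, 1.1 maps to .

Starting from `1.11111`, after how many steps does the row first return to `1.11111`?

14

1..1111
111.111
111..11
11111.1
11111..
.111111
..11111
11.1111
11..111
1111.11
1111..1
111111.
.11111.
1.11111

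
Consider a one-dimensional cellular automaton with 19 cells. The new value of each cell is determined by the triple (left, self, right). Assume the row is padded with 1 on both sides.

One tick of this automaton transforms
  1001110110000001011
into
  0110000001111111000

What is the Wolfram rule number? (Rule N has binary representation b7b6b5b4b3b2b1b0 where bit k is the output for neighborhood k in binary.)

23

position 4: 111 → 0  (bit 7 = 0)
position 0: 110 → 0  (bit 6 = 0)
position 6: 101 → 0  (bit 5 = 0)
position 1: 100 → 1  (bit 4 = 1)
position 3: 011 → 0  (bit 3 = 0)
position 15: 010 → 1  (bit 2 = 1)
position 2: 001 → 1  (bit 1 = 1)
position 10: 000 → 1  (bit 0 = 1)
bits b7..b0 = 00010111 = 23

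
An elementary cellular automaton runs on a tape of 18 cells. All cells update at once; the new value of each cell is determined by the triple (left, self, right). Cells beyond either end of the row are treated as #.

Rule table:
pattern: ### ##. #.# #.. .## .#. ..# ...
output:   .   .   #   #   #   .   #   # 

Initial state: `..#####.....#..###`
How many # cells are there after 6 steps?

###....#####.###..
...#####....##..##
####....#####.###.
....#####....##..#
#####....#####.###
.....#####....##..
count of #: 7

7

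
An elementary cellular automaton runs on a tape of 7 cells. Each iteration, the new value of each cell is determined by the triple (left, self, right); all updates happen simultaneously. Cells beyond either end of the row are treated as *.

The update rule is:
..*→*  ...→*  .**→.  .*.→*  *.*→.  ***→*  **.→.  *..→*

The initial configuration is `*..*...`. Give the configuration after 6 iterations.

.******
..*****
**.****
*...***
.***.**
..*...*

..*...*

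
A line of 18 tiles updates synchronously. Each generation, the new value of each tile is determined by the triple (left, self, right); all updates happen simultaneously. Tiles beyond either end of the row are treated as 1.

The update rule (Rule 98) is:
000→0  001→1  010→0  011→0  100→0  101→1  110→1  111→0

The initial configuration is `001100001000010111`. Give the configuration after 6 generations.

generation 1: 010100010000101000
generation 2: 101000100001010001
generation 3: 110001000010100010
generation 4: 010010000101000101
generation 5: 100100001010001010
generation 6: 101000010100010101

101000010100010101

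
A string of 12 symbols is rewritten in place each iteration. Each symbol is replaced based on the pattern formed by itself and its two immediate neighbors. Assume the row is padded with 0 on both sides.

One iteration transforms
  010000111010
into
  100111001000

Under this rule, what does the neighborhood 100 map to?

0

At position 2 the neighborhood is 100; the next row has 0 there.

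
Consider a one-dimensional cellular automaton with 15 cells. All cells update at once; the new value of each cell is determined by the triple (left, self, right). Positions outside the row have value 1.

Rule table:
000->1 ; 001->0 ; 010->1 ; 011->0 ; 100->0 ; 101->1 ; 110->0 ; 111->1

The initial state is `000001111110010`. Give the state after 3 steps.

011011000001000

step 1: 011100111100011
step 2: 101000011001001
step 3: 011011000001000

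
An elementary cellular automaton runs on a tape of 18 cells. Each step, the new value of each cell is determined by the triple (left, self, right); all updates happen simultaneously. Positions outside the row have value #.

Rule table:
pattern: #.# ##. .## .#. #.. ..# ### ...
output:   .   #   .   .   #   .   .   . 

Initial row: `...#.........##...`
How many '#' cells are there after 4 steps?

#...#.........##..
##...#.........##.
.##...#.........#.
..##...#..........
count of #: 3

3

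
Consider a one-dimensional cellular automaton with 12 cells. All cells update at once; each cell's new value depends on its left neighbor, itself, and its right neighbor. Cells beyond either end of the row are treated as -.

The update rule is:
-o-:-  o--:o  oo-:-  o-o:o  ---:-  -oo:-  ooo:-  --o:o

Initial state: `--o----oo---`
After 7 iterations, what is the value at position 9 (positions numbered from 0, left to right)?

-o-o--o--o--
o-o-oo-oo-o-
-o-o--o--o-o
o-o-oo-oo-o-  (repeats iteration 2; period 2)
iteration 7: -o-o--o--o-o
position 9 holds o

o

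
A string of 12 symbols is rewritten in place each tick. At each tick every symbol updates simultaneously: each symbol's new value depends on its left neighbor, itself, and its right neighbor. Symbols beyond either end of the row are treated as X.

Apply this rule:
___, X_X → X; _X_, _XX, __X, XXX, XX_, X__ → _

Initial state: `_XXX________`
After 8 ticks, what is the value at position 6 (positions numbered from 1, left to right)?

_

tick 1: X____XXXXXX_
tick 2: __XX_______X
tick 3: _____XXXXX__
tick 4: _XXX________  (repeats tick 0; period 4)
tick 8: _XXX________
position 6 holds _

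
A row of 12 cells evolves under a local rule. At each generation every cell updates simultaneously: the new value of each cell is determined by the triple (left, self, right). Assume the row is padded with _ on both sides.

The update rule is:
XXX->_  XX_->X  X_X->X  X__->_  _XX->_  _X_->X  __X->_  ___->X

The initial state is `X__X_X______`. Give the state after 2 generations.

X__XXX_XXXXX
X____XX____X

X____XX____X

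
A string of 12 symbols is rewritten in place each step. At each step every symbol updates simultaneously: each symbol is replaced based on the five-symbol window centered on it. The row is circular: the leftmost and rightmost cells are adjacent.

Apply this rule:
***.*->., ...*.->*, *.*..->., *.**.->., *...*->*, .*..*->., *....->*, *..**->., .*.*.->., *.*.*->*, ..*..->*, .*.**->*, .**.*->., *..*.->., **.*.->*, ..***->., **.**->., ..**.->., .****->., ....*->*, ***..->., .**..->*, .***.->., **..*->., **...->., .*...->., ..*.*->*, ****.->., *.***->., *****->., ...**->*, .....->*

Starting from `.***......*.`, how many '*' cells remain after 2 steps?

5

.....******.
*****.......
count of *: 5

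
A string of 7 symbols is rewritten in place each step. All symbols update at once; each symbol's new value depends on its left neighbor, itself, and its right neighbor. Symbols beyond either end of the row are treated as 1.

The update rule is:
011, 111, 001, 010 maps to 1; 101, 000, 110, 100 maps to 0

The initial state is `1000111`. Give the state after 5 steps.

0111111

step 1: 0001111
step 2: 0011111
step 3: 0111111
step 4: 0111111  (fixed point — unchanged through step 5)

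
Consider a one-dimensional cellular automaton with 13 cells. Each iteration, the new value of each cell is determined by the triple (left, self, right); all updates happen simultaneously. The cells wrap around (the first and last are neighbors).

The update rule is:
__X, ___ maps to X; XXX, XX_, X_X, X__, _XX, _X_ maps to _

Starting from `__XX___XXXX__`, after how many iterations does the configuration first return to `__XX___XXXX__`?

26

XX___XX_____X
___XX___XXXX_
XXX___XX_____
____XX___XXXX
_XXX___XX____
X____XX___XXX
__XXX___XX___
XX____XX___XX
___XXX___XX__
XXX____XX___X
____XXX___XX_
XXXX____XX___
_____XXX___XX
_XXXX____XX__
X_____XXX___X
__XXXX____XX_
XX_____XXX___
___XXXX____XX
_XX_____XXX__
X___XXXX____X
__XX_____XXX_
XX___XXXX____
___XX_____XXX
_XX___XXXX___
X___XX_____XX
__XX___XXXX__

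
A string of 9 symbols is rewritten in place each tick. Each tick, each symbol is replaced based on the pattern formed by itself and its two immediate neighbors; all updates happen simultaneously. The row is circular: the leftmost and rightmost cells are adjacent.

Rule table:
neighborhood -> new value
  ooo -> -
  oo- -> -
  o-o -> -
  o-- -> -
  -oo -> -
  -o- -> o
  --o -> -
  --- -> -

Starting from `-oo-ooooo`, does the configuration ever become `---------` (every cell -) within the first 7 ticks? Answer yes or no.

---------
all cells are - at tick 1

yes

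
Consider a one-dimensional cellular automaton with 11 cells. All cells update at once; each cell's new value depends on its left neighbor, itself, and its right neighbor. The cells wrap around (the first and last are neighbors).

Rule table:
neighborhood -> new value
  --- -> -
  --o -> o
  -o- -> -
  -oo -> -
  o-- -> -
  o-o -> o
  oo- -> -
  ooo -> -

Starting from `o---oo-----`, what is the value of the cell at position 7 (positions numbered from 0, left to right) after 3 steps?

-

---o------o
--o------o-
-o------o--
position 7 holds -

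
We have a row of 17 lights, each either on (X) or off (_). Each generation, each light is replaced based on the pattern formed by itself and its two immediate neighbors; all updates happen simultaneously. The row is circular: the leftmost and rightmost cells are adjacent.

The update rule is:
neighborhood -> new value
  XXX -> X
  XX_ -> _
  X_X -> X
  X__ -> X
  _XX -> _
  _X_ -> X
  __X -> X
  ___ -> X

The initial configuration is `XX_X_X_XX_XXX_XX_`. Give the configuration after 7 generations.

X_X_X_X_X_X_XX_X_

generation 1: __XXXXX__X_X_X__X
generation 2: XX_XXX_XXXXXXXXXX
generation 3: X_X_X_X_XXXXXXXXX
generation 4: _XXXXXXX_XXXXXXXX
generation 5: X_XXXXX_X_XXXXXX_
generation 6: XX_XXX_XXX_XXXX_X
generation 7: X_X_X_X_X_X_XX_X_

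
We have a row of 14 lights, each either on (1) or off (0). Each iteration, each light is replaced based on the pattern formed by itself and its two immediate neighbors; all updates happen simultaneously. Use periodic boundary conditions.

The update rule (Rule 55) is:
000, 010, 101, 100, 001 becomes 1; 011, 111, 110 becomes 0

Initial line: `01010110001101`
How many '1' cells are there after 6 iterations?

iteration 1: 11111001110011
iteration 2: 00000110001100
iteration 3: 11111001110011  (repeats iteration 1; period 2)
iteration 6: 00000110001100
count of 1: 4

4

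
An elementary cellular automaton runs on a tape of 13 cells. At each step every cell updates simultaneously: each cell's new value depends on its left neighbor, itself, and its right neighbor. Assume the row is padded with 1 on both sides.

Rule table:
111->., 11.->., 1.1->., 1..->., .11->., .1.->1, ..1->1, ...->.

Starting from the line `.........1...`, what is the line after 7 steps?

..11..11..11.

step 1: ........11..1
step 2: .......1...1.
step 3: ......11..11.
step 4: .....1...1...
step 5: ....11..11..1
step 6: ...1...1...1.
step 7: ..11..11..11.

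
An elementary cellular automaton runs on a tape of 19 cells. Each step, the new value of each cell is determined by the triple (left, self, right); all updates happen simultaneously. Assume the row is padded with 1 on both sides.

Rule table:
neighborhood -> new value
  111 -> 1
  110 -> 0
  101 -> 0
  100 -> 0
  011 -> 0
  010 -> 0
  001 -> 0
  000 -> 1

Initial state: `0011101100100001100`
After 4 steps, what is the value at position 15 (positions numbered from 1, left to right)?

0

0001000000001100000
0100011111100001110
0001001111001100100
0100000110000000000
position 15 holds 0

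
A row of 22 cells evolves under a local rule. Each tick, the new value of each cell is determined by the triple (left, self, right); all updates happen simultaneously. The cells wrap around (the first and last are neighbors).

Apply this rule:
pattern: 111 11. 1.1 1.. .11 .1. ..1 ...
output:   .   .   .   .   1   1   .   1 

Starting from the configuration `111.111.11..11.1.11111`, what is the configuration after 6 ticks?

....1...1...1..1.1....
111.1.1.1.1.1..1.1.111
....1.1.1.1.1..1.1.1..
111.1.1.1.1.1..1.1.1.1
....1.1.1.1.1..1.1.1.1
.11.1.1.1.1.1..1.1.1.1

.11.1.1.1.1.1..1.1.1.1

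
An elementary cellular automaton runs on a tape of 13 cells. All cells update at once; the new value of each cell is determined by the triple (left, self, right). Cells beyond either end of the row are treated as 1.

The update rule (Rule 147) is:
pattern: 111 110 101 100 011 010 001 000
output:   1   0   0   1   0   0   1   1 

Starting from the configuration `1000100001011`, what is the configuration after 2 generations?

0010001101110

generation 1: 0111011110001
generation 2: 0010001101110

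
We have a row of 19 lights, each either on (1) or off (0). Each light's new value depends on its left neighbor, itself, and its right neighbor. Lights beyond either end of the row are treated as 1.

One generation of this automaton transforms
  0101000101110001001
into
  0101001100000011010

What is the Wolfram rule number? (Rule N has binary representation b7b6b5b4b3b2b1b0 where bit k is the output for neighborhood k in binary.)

position 10: 111 → 0  (bit 7 = 0)
position 11: 110 → 0  (bit 6 = 0)
position 0: 101 → 0  (bit 5 = 0)
position 4: 100 → 0  (bit 4 = 0)
position 9: 011 → 0  (bit 3 = 0)
position 1: 010 → 1  (bit 2 = 1)
position 6: 001 → 1  (bit 1 = 1)
position 5: 000 → 0  (bit 0 = 0)
bits b7..b0 = 00000110 = 6

6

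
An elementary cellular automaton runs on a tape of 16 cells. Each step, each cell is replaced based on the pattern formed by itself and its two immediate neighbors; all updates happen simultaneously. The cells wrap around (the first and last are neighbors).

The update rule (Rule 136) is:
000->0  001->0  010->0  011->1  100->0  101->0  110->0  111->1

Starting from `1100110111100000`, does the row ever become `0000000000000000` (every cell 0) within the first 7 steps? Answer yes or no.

1000100111000000
0000000110000000
0000000100000000
0000000000000000
all cells are 0 at step 4

yes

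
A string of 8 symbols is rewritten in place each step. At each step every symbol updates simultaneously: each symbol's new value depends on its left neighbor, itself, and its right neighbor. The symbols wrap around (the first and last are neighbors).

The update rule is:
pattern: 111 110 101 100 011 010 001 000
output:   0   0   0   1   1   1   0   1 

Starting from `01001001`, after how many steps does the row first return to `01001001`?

step 1: 01101101
step 2: 01001001

2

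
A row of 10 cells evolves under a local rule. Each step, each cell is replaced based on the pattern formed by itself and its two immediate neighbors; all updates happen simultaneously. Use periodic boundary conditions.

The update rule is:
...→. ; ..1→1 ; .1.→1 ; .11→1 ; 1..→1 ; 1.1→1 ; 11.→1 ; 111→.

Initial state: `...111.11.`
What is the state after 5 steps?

..11.11111
111111...1
.....11.11
1...111111
11.11.....

11.11.....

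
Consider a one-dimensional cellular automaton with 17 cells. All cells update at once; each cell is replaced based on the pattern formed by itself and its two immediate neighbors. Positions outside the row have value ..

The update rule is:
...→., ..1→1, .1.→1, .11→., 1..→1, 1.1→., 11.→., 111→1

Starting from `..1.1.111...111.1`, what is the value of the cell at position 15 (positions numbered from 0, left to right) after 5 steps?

1

step 1: .11.1..1.1.1.1..1
step 2: 1...1111.1.1.1111
step 3: 11.1.11..1.1..11.
step 4: ...1...111.111..1
step 5: ..111.1.1...1.111
position 15 holds 1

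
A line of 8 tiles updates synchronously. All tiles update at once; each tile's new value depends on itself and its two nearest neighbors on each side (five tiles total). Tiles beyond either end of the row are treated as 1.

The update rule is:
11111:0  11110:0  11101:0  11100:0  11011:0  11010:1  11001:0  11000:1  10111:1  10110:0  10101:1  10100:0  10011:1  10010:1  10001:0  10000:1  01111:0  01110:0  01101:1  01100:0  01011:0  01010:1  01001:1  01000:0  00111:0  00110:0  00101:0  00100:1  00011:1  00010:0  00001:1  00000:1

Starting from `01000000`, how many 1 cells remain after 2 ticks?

tick 1: 10011111
tick 2: 00100000
count of 1: 1

1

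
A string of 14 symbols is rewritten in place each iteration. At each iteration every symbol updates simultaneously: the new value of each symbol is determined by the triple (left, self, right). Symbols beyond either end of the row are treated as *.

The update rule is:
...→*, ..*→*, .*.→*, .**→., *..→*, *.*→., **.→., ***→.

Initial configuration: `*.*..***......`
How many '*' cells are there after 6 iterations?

5

..***...******
**...***......
..***...******  (repeats iteration 1; period 2)
iteration 6: **...***......
count of *: 5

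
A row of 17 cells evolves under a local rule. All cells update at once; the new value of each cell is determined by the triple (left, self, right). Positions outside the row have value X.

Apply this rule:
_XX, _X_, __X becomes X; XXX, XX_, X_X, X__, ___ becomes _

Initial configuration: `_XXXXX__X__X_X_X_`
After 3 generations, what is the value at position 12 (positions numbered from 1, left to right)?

_

_X_____XX_XX_X_X_
_X____XX__X__X_X_
_X___XX__XX_XX_X_
position 12 holds _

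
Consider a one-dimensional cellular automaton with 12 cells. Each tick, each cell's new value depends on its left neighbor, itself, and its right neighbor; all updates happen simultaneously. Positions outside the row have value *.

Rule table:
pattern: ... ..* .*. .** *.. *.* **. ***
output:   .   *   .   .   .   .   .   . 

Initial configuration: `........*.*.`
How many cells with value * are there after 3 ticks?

2

tick 1: .......*....
tick 2: ......*....*
tick 3: .....*....*.
count of *: 2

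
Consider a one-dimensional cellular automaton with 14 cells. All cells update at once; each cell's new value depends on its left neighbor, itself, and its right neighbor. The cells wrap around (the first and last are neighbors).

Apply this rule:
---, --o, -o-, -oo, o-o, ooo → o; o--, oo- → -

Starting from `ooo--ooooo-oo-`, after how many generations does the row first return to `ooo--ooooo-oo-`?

14

oo--ooooo-oo-o
o--ooooo-oo-oo
--ooooo-oo-ooo
-ooooo-oo-ooo-
ooooo-oo-ooo--
oooo-oo-ooo--o
ooo-oo-ooo--oo
oo-oo-ooo--ooo
o-oo-ooo--oooo
-oo-ooo--ooooo
oo-ooo--ooooo-
o-ooo--ooooo-o
-ooo--ooooo-oo
ooo--ooooo-oo-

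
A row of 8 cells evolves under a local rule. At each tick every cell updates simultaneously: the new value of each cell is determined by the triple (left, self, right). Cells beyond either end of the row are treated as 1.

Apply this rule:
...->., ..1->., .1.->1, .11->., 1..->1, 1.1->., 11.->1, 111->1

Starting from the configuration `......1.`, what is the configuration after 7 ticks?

1.....1.
11....1.
111...1.
1111..1.
11111.1.
11111.1.  (fixed point — unchanged through tick 7)

11111.1.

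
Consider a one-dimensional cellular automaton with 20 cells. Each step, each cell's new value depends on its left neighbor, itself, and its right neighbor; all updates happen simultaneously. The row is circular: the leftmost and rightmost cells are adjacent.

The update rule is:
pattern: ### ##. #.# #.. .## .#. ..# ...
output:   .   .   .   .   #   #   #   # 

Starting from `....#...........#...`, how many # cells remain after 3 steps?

18

#####.###########.##
......#...........#.
#######.###########.
count of #: 18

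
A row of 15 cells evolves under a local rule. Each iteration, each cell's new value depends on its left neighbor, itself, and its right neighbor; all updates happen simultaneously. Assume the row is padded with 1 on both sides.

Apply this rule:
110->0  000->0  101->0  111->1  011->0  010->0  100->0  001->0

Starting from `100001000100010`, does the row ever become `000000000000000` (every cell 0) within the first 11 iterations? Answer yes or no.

iteration 1: 000000000000000
all cells are 0 at iteration 1

yes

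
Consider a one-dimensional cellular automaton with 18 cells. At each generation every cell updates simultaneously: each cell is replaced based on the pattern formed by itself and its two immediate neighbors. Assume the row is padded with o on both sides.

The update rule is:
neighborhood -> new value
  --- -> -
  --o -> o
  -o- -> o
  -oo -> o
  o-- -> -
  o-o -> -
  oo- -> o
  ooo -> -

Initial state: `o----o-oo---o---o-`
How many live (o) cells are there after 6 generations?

generation 1: o---oo-oo--oo--oo-
generation 2: o--ooo-oo-ooo-ooo-
generation 3: o-oo-o-oo-o-o-o-o-
generation 4: o-oo-o-oo-o-o-o-o-  (fixed point — unchanged through generation 6)
count of o: 10

10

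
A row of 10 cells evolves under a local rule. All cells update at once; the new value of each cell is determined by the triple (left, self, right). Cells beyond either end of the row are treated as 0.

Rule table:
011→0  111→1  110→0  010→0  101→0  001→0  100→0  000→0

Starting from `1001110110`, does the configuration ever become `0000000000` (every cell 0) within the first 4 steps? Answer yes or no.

yes

step 1: 0000100000
step 2: 0000000000
all cells are 0 at step 2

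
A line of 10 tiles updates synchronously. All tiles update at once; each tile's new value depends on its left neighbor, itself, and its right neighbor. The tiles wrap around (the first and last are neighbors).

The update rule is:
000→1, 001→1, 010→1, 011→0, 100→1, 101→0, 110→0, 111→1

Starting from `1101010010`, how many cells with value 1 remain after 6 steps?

0001011110
1111001101
1110110000
0100001111
0111110110
1011100001
count of 1: 5

5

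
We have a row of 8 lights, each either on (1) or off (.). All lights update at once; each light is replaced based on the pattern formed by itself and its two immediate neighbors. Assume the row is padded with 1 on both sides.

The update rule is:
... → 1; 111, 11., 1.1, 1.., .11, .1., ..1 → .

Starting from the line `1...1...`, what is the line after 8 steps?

....1...

..1...1.
....1...
.11...1.
....1...  (repeats step 2; period 2)
step 8: ....1...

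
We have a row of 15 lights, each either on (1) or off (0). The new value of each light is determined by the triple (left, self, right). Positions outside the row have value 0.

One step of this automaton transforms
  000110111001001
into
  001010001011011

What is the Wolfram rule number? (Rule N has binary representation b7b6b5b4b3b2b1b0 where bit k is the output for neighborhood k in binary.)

position 7: 111 → 0  (bit 7 = 0)
position 4: 110 → 1  (bit 6 = 1)
position 5: 101 → 0  (bit 5 = 0)
position 9: 100 → 0  (bit 4 = 0)
position 3: 011 → 0  (bit 3 = 0)
position 11: 010 → 1  (bit 2 = 1)
position 2: 001 → 1  (bit 1 = 1)
position 0: 000 → 0  (bit 0 = 0)
bits b7..b0 = 01000110 = 70

70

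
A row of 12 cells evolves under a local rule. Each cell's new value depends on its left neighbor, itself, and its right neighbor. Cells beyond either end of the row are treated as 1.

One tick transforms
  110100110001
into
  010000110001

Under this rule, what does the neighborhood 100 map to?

At position 4 the neighborhood is 100; the next row has 0 there.

0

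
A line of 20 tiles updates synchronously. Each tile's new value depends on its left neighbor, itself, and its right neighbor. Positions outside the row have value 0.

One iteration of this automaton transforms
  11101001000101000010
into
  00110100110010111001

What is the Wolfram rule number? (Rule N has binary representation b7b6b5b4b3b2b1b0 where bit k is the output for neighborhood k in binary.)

113

position 1: 111 → 0  (bit 7 = 0)
position 2: 110 → 1  (bit 6 = 1)
position 3: 101 → 1  (bit 5 = 1)
position 5: 100 → 1  (bit 4 = 1)
position 0: 011 → 0  (bit 3 = 0)
position 4: 010 → 0  (bit 2 = 0)
position 6: 001 → 0  (bit 1 = 0)
position 9: 000 → 1  (bit 0 = 1)
bits b7..b0 = 01110001 = 113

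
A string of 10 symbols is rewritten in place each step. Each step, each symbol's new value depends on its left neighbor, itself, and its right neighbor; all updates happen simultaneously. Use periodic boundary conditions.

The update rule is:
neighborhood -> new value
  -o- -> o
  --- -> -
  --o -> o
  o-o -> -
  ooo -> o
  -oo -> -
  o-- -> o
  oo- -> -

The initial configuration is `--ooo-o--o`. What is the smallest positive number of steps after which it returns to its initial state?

step 1: oo-o--oooo
step 2: o--ooo-ooo
step 3: -oo-o---oo
step 4: ----oo-o--
step 5: ---o---oo-
step 6: --ooo-o--o

6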